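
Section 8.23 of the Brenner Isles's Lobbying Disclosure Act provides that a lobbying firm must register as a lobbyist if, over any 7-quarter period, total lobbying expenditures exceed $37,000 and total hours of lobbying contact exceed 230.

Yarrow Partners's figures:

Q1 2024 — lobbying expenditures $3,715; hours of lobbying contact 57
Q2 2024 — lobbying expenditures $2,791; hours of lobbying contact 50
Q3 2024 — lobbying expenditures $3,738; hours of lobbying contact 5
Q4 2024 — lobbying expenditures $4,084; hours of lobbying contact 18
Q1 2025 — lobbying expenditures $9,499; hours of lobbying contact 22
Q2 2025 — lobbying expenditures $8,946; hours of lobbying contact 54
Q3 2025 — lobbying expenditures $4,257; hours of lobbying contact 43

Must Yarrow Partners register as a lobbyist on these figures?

Yes

Total lobbying expenditures: $3,715 + $2,791 + $3,738 + $4,084 + $9,499 + $8,946 + $4,257 = $37,030 (> $37,000).
Total hours of lobbying contact: 57 + 50 + 5 + 18 + 22 + 54 + 43 = 249 (> 230).
The test is 'and': both thresholds are exceeded.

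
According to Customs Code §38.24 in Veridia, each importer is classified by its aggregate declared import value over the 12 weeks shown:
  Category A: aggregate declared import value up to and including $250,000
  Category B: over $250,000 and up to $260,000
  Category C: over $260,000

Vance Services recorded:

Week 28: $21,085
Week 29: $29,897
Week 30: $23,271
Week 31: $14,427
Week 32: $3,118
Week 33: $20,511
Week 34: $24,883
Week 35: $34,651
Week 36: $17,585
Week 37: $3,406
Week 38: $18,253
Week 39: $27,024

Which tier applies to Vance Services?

Category A

Aggregate declared import value: $21,085 + $29,897 + $23,271 + $14,427 + $3,118 + $20,511 + $24,883 + $34,651 + $17,585 + $3,406 + $18,253 + $27,024 = $238,111.
$238,111 ≤ $250,000, so Category A applies.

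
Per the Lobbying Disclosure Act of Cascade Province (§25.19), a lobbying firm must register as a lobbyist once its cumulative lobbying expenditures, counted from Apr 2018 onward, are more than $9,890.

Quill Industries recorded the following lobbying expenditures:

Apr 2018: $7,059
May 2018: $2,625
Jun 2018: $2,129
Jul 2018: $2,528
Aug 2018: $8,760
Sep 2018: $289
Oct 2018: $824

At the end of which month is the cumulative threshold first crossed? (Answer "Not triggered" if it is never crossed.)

Through Apr 2018: $7,059
Through May 2018: $9,684
Through Jun 2018: $11,813 ← exceeds threshold

Jun 2018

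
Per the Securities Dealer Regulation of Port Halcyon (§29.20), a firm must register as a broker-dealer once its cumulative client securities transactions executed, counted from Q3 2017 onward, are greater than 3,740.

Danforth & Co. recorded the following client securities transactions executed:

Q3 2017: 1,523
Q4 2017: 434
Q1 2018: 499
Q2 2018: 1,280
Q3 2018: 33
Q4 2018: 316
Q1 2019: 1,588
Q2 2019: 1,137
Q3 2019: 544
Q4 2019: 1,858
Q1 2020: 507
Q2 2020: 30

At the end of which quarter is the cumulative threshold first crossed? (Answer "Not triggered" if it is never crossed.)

Q3 2018

Through Q3 2017: 1,523
Through Q4 2017: 1,957
Through Q1 2018: 2,456
Through Q2 2018: 3,736
Through Q3 2018: 3,769 ← exceeds threshold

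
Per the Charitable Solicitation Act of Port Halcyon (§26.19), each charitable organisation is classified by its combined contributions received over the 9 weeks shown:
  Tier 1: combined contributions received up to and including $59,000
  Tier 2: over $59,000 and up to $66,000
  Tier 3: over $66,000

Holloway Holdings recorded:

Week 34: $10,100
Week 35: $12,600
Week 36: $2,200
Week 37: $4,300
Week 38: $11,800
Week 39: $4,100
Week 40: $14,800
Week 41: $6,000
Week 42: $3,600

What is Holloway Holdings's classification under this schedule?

Combined contributions received: $10,100 + $12,600 + $2,200 + $4,300 + $11,800 + $4,100 + $14,800 + $6,000 + $3,600 = $69,500.
$69,500 > $66,000, so Tier 3 applies.

Tier 3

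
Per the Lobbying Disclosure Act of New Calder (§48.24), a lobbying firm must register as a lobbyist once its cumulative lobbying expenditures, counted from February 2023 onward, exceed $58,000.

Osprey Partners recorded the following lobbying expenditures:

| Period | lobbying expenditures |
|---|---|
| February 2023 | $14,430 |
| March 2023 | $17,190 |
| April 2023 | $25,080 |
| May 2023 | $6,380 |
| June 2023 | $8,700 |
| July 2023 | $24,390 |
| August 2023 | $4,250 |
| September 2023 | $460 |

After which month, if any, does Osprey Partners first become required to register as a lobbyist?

May 2023

Through February 2023: $14,430
Through March 2023: $31,620
Through April 2023: $56,700
Through May 2023: $63,080 ← exceeds threshold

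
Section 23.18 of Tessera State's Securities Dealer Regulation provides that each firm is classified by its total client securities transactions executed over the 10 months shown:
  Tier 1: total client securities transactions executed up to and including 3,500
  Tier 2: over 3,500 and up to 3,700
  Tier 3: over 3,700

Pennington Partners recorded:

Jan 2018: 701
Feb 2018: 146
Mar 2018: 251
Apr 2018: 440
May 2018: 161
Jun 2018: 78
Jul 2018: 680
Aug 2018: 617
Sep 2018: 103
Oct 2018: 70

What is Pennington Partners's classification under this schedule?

Total client securities transactions executed: 701 + 146 + 251 + 440 + 161 + 78 + 680 + 617 + 103 + 70 = 3,247.
3,247 ≤ 3,500, so Tier 1 applies.

Tier 1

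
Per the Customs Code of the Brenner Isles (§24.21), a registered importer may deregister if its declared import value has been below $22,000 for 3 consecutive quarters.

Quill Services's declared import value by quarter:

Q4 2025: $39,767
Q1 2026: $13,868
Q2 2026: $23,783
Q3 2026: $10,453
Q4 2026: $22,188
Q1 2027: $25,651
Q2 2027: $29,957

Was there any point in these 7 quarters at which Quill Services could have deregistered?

Quarters below $22,000: Q1 2026, Q3 2026.
Longest run of consecutive quarters below the threshold: 1.
1 < 3, so Quill Services never became eligible.

No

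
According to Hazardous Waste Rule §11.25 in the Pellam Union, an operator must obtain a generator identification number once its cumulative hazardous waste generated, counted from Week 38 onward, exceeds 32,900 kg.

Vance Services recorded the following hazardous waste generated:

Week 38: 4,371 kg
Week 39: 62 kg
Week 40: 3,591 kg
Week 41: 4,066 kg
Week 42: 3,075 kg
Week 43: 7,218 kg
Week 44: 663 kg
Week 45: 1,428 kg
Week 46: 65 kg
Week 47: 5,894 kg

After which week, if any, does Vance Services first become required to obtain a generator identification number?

Through Week 38: 4,371 kg
Through Week 39: 4,433 kg
Through Week 40: 8,024 kg
Through Week 41: 12,090 kg
Through Week 42: 15,165 kg
Through Week 43: 22,383 kg
Through Week 44: 23,046 kg
Through Week 45: 24,474 kg
Through Week 46: 24,539 kg
Through Week 47: 30,433 kg
Final cumulative total 30,433 kg ≤ 32,900 kg; the threshold is never exceeded.

Not triggered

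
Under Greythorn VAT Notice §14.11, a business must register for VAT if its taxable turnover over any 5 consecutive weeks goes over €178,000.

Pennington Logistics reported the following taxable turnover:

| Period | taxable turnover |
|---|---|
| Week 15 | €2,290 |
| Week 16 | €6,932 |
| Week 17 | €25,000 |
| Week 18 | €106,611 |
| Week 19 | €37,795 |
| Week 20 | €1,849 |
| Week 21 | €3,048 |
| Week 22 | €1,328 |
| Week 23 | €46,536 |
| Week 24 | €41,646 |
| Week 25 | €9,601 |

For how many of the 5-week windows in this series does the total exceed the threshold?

2

Week 15–Week 19: €2,290 + €6,932 + €25,000 + €106,611 + €37,795 = €178,628 (over)
Week 16–Week 20: €6,932 + €25,000 + €106,611 + €37,795 + €1,849 = €178,187 (over)
Week 17–Week 21: €25,000 + €106,611 + €37,795 + €1,849 + €3,048 = €174,303 (under)
Week 18–Week 22: €106,611 + €37,795 + €1,849 + €3,048 + €1,328 = €150,631 (under)
Week 19–Week 23: €37,795 + €1,849 + €3,048 + €1,328 + €46,536 = €90,556 (under)
Week 20–Week 24: €1,849 + €3,048 + €1,328 + €46,536 + €41,646 = €94,407 (under)
Week 21–Week 25: €3,048 + €1,328 + €46,536 + €41,646 + €9,601 = €102,159 (under)
2 windows exceed the threshold.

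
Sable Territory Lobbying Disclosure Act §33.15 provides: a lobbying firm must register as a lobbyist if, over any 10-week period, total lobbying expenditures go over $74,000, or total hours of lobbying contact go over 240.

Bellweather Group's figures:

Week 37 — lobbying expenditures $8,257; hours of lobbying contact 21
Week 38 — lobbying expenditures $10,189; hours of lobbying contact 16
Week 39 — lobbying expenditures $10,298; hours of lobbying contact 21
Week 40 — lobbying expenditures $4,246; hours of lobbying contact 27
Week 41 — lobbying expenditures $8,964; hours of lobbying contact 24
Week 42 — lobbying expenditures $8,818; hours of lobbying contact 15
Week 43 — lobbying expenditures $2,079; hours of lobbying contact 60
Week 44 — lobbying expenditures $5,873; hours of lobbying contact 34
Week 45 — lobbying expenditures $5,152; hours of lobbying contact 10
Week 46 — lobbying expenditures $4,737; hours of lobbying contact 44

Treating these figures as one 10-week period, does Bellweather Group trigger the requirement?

Total lobbying expenditures: $8,257 + $10,189 + $10,298 + $4,246 + $8,964 + $8,818 + $2,079 + $5,873 + $5,152 + $4,737 = $68,613 (≤ $74,000).
Total hours of lobbying contact: 21 + 16 + 21 + 27 + 24 + 15 + 60 + 34 + 10 + 44 = 272 (> 240).
The test is 'or': at least one threshold is exceeded.

Yes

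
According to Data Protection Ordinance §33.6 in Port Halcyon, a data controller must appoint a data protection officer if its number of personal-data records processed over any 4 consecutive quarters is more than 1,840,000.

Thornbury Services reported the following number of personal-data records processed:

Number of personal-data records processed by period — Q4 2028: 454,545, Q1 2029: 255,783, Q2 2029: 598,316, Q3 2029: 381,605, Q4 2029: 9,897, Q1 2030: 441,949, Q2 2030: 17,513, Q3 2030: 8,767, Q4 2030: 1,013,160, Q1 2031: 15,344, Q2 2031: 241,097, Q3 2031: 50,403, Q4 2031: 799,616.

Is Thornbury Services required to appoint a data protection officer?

Q4 2028–Q3 2029: 454,545 + 255,783 + 598,316 + 381,605 = 1,690,249 (under)
Q1 2029–Q4 2029: 255,783 + 598,316 + 381,605 + 9,897 = 1,245,601 (under)
Q2 2029–Q1 2030: 598,316 + 381,605 + 9,897 + 441,949 = 1,431,767 (under)
Q3 2029–Q2 2030: 381,605 + 9,897 + 441,949 + 17,513 = 850,964 (under)
Q4 2029–Q3 2030: 9,897 + 441,949 + 17,513 + 8,767 = 478,126 (under)
Q1 2030–Q4 2030: 441,949 + 17,513 + 8,767 + 1,013,160 = 1,481,389 (under)
Q2 2030–Q1 2031: 17,513 + 8,767 + 1,013,160 + 15,344 = 1,054,784 (under)
Q3 2030–Q2 2031: 8,767 + 1,013,160 + 15,344 + 241,097 = 1,278,368 (under)
Q4 2030–Q3 2031: 1,013,160 + 15,344 + 241,097 + 50,403 = 1,320,004 (under)
Q1 2031–Q4 2031: 15,344 + 241,097 + 50,403 + 799,616 = 1,106,460 (under)
No window exceeds 1,840,000.

No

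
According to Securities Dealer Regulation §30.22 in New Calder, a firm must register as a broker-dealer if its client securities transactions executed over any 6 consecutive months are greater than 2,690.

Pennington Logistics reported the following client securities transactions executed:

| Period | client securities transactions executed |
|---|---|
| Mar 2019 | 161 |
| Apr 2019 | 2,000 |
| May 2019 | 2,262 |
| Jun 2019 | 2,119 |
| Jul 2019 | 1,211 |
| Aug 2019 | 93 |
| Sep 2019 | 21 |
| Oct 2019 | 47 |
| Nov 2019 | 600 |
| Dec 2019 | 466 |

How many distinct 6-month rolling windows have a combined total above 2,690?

4

Mar 2019–Aug 2019: 161 + 2,000 + 2,262 + 2,119 + 1,211 + 93 = 7,846 (over)
Apr 2019–Sep 2019: 2,000 + 2,262 + 2,119 + 1,211 + 93 + 21 = 7,706 (over)
May 2019–Oct 2019: 2,262 + 2,119 + 1,211 + 93 + 21 + 47 = 5,753 (over)
Jun 2019–Nov 2019: 2,119 + 1,211 + 93 + 21 + 47 + 600 = 4,091 (over)
Jul 2019–Dec 2019: 1,211 + 93 + 21 + 47 + 600 + 466 = 2,438 (under)
4 windows exceed the threshold.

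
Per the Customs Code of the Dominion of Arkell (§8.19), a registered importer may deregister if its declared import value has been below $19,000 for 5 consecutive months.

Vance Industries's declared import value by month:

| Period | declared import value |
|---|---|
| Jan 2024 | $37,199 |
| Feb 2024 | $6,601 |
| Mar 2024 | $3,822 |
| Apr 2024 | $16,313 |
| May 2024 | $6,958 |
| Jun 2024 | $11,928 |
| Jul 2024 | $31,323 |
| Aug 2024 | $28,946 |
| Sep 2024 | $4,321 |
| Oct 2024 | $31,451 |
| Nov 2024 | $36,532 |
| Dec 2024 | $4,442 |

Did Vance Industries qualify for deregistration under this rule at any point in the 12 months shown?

Months below $19,000: Feb 2024, Mar 2024, Apr 2024, May 2024, Jun 2024, Sep 2024, Dec 2024.
Longest run of consecutive months below the threshold: 5.
5 ≥ 5, so Vance Industries became eligible.

Yes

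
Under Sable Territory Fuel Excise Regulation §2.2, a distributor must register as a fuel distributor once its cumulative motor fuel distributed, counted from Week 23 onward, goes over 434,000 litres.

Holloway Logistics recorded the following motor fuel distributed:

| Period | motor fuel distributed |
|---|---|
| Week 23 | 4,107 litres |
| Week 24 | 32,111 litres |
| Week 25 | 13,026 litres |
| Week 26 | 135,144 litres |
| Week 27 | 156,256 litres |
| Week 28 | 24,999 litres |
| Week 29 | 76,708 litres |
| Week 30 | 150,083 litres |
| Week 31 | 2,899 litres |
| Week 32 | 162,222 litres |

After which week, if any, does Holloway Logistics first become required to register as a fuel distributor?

Through Week 23: 4,107 litres
Through Week 24: 36,218 litres
Through Week 25: 49,244 litres
Through Week 26: 184,388 litres
Through Week 27: 340,644 litres
Through Week 28: 365,643 litres
Through Week 29: 442,351 litres ← exceeds threshold

Week 29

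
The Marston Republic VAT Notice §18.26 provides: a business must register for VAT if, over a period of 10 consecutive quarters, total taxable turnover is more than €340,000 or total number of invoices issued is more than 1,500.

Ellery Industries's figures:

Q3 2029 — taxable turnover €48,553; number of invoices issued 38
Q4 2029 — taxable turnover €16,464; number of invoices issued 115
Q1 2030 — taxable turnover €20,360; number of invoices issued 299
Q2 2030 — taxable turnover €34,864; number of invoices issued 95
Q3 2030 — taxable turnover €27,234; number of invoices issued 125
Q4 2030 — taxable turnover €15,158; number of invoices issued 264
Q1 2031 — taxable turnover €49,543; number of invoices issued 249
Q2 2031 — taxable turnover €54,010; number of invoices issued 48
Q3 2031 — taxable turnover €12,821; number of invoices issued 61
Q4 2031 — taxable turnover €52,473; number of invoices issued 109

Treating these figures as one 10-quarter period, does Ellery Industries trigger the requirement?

No

Total taxable turnover: €48,553 + €16,464 + €20,360 + €34,864 + €27,234 + €15,158 + €49,543 + €54,010 + €12,821 + €52,473 = €331,480 (≤ €340,000).
Total number of invoices issued: 38 + 115 + 299 + 95 + 125 + 264 + 249 + 48 + 61 + 109 = 1,403 (≤ 1,500).
The test is 'or': neither threshold is exceeded.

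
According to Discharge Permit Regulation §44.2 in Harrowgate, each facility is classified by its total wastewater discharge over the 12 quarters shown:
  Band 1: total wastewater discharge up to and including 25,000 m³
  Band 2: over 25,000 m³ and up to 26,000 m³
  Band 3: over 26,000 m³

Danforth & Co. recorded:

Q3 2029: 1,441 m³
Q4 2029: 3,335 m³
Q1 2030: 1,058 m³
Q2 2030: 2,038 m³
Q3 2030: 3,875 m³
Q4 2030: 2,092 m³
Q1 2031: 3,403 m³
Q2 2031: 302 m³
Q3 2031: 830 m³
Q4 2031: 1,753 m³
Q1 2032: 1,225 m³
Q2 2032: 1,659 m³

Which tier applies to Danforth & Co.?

Total wastewater discharge: 1,441 m³ + 3,335 m³ + 1,058 m³ + 2,038 m³ + 3,875 m³ + 2,092 m³ + 3,403 m³ + 302 m³ + 830 m³ + 1,753 m³ + 1,225 m³ + 1,659 m³ = 23,011 m³.
23,011 m³ ≤ 25,000 m³, so Band 1 applies.

Band 1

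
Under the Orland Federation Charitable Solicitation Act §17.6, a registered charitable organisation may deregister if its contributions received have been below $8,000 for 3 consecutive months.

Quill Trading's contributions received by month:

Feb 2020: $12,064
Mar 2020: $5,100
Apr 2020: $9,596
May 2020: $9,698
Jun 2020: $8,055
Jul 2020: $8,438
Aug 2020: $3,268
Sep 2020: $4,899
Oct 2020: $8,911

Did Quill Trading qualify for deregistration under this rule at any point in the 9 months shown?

No

Months below $8,000: Mar 2020, Aug 2020, Sep 2020.
Longest run of consecutive months below the threshold: 2.
2 < 3, so Quill Trading never became eligible.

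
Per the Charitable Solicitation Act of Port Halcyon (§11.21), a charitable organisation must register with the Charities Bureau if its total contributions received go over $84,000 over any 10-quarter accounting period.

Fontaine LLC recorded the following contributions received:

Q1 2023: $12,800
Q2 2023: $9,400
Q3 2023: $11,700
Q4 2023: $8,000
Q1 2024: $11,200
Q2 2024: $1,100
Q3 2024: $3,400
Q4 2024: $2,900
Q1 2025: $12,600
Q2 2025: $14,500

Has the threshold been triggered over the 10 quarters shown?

Yes

Total contributions received: $12,800 + $9,400 + $11,700 + $8,000 + $11,200 + $1,100 + $3,400 + $2,900 + $12,600 + $14,500 = $87,600.
$87,600 > $84,000, so the threshold is exceeded.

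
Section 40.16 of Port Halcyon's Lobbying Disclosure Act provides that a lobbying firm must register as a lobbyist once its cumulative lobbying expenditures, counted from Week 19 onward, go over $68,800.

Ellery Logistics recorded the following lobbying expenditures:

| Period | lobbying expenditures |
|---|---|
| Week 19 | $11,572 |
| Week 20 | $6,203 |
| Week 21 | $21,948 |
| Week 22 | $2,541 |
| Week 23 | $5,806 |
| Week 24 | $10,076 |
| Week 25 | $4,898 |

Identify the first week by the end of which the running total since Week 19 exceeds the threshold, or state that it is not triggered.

Not triggered

Through Week 19: $11,572
Through Week 20: $17,775
Through Week 21: $39,723
Through Week 22: $42,264
Through Week 23: $48,070
Through Week 24: $58,146
Through Week 25: $63,044
Final cumulative total $63,044 ≤ $68,800; the threshold is never exceeded.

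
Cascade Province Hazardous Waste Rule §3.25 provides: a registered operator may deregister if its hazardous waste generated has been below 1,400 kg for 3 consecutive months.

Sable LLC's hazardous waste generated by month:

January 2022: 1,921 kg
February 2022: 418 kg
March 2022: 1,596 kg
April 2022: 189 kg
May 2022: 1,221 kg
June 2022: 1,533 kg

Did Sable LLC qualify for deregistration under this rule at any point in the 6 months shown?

No

Months below 1,400 kg: February 2022, April 2022, May 2022.
Longest run of consecutive months below the threshold: 2.
2 < 3, so Sable LLC never became eligible.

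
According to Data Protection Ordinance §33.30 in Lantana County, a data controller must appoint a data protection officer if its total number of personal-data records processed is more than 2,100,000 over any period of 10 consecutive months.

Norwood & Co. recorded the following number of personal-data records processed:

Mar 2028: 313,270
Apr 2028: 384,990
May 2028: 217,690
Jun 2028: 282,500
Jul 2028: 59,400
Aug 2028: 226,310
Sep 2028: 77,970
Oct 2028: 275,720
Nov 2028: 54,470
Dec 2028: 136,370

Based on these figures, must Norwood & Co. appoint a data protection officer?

No

Total number of personal-data records processed: 313,270 + 384,990 + 217,690 + 282,500 + 59,400 + 226,310 + 77,970 + 275,720 + 54,470 + 136,370 = 2,028,690.
2,028,690 ≤ 2,100,000, so the threshold is not exceeded.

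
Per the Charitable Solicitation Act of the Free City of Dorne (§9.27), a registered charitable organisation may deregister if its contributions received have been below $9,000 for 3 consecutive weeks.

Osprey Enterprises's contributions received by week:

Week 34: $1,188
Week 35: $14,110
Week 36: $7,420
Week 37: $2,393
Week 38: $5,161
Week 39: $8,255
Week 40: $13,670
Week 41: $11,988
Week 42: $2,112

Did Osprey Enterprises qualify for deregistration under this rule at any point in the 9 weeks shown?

Yes

Weeks below $9,000: Week 34, Week 36, Week 37, Week 38, Week 39, Week 42.
Longest run of consecutive weeks below the threshold: 4.
4 ≥ 3, so Osprey Enterprises became eligible.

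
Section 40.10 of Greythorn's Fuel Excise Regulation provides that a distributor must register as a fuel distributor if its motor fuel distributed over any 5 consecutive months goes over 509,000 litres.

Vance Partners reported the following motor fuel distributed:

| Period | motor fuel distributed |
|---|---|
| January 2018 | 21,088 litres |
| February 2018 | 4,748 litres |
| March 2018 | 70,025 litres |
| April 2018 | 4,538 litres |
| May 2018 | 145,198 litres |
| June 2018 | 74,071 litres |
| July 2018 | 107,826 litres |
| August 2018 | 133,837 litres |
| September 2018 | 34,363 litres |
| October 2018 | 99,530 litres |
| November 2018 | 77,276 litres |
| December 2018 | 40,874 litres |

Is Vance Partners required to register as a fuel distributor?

January 2018–May 2018: 21,088 litres + 4,748 litres + 70,025 litres + 4,538 litres + 145,198 litres = 245,597 litres (under)
February 2018–June 2018: 4,748 litres + 70,025 litres + 4,538 litres + 145,198 litres + 74,071 litres = 298,580 litres (under)
March 2018–July 2018: 70,025 litres + 4,538 litres + 145,198 litres + 74,071 litres + 107,826 litres = 401,658 litres (under)
April 2018–August 2018: 4,538 litres + 145,198 litres + 74,071 litres + 107,826 litres + 133,837 litres = 465,470 litres (under)
May 2018–September 2018: 145,198 litres + 74,071 litres + 107,826 litres + 133,837 litres + 34,363 litres = 495,295 litres (under)
June 2018–October 2018: 74,071 litres + 107,826 litres + 133,837 litres + 34,363 litres + 99,530 litres = 449,627 litres (under)
July 2018–November 2018: 107,826 litres + 133,837 litres + 34,363 litres + 99,530 litres + 77,276 litres = 452,832 litres (under)
August 2018–December 2018: 133,837 litres + 34,363 litres + 99,530 litres + 77,276 litres + 40,874 litres = 385,880 litres (under)
No window exceeds 509,000 litres.

No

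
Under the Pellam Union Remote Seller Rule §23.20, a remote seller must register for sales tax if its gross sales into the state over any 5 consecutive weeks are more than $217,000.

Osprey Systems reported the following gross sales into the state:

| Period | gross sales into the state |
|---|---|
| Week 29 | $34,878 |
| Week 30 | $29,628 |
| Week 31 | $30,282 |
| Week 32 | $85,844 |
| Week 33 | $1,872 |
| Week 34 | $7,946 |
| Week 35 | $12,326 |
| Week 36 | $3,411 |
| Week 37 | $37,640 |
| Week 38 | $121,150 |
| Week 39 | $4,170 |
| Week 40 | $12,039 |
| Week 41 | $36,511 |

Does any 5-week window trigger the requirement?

Week 29–Week 33: $34,878 + $29,628 + $30,282 + $85,844 + $1,872 = $182,504 (under)
Week 30–Week 34: $29,628 + $30,282 + $85,844 + $1,872 + $7,946 = $155,572 (under)
Week 31–Week 35: $30,282 + $85,844 + $1,872 + $7,946 + $12,326 = $138,270 (under)
Week 32–Week 36: $85,844 + $1,872 + $7,946 + $12,326 + $3,411 = $111,399 (under)
Week 33–Week 37: $1,872 + $7,946 + $12,326 + $3,411 + $37,640 = $63,195 (under)
Week 34–Week 38: $7,946 + $12,326 + $3,411 + $37,640 + $121,150 = $182,473 (under)
Week 35–Week 39: $12,326 + $3,411 + $37,640 + $121,150 + $4,170 = $178,697 (under)
Week 36–Week 40: $3,411 + $37,640 + $121,150 + $4,170 + $12,039 = $178,410 (under)
Week 37–Week 41: $37,640 + $121,150 + $4,170 + $12,039 + $36,511 = $211,510 (under)
No window exceeds $217,000.

No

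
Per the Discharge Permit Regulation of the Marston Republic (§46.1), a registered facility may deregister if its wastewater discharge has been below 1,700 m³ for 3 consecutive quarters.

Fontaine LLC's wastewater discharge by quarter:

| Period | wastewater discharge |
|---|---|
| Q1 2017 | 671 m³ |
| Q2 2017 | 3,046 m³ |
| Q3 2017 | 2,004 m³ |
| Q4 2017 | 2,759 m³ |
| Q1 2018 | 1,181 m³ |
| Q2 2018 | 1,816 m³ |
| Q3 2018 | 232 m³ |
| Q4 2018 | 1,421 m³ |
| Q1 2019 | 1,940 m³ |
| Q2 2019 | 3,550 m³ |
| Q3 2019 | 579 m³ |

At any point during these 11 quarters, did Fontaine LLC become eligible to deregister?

Quarters below 1,700 m³: Q1 2017, Q1 2018, Q3 2018, Q4 2018, Q3 2019.
Longest run of consecutive quarters below the threshold: 2.
2 < 3, so Fontaine LLC never became eligible.

No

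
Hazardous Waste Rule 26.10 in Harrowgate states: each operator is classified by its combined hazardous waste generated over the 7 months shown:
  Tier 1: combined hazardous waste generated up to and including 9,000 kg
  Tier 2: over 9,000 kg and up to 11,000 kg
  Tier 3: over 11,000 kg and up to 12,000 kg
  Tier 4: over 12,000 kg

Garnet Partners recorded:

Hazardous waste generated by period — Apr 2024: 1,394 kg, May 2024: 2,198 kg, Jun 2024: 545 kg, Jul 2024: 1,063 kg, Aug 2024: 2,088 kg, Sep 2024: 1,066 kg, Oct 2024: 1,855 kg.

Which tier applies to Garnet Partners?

Combined hazardous waste generated: 1,394 kg + 2,198 kg + 545 kg + 1,063 kg + 2,088 kg + 1,066 kg + 1,855 kg = 10,209 kg.
9,000 kg < 10,209 kg ≤ 11,000 kg, so Tier 2 applies.

Tier 2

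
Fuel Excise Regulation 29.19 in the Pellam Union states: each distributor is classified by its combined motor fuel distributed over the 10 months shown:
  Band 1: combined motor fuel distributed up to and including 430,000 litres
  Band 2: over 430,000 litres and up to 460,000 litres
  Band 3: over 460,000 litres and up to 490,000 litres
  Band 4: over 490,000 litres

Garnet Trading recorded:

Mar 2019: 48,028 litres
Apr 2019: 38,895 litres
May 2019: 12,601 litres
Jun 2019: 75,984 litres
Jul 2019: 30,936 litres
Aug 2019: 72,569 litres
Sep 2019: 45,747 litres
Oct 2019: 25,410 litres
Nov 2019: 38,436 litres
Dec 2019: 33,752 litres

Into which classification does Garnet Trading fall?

Band 1

Combined motor fuel distributed: 48,028 litres + 38,895 litres + 12,601 litres + 75,984 litres + 30,936 litres + 72,569 litres + 45,747 litres + 25,410 litres + 38,436 litres + 33,752 litres = 422,358 litres.
422,358 litres ≤ 430,000 litres, so Band 1 applies.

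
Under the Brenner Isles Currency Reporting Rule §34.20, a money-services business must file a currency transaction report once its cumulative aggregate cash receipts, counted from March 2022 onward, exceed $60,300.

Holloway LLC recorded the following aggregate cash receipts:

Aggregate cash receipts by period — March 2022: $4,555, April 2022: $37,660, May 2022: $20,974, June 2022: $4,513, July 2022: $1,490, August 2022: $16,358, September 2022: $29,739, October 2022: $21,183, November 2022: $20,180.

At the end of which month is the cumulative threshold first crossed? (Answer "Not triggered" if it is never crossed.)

Through March 2022: $4,555
Through April 2022: $42,215
Through May 2022: $63,189 ← exceeds threshold

May 2022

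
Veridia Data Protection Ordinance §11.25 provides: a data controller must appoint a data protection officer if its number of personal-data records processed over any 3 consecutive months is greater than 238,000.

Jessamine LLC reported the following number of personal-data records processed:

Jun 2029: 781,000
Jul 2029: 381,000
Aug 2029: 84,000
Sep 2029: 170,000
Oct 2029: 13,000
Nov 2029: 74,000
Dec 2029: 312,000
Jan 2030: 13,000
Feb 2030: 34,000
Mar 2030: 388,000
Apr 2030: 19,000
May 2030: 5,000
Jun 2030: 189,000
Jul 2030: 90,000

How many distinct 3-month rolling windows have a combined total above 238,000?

Jun 2029–Aug 2029: 781,000 + 381,000 + 84,000 = 1,246,000 (over)
Jul 2029–Sep 2029: 381,000 + 84,000 + 170,000 = 635,000 (over)
Aug 2029–Oct 2029: 84,000 + 170,000 + 13,000 = 267,000 (over)
Sep 2029–Nov 2029: 170,000 + 13,000 + 74,000 = 257,000 (over)
Oct 2029–Dec 2029: 13,000 + 74,000 + 312,000 = 399,000 (over)
Nov 2029–Jan 2030: 74,000 + 312,000 + 13,000 = 399,000 (over)
Dec 2029–Feb 2030: 312,000 + 13,000 + 34,000 = 359,000 (over)
Jan 2030–Mar 2030: 13,000 + 34,000 + 388,000 = 435,000 (over)
Feb 2030–Apr 2030: 34,000 + 388,000 + 19,000 = 441,000 (over)
Mar 2030–May 2030: 388,000 + 19,000 + 5,000 = 412,000 (over)
Apr 2030–Jun 2030: 19,000 + 5,000 + 189,000 = 213,000 (under)
May 2030–Jul 2030: 5,000 + 189,000 + 90,000 = 284,000 (over)
11 windows exceed the threshold.

11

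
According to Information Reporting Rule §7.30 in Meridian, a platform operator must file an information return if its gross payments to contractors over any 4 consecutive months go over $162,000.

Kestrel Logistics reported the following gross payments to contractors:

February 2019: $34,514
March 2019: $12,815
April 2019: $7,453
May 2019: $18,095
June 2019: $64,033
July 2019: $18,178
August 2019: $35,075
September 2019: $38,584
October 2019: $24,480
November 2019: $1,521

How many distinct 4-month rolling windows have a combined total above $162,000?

February 2019–May 2019: $34,514 + $12,815 + $7,453 + $18,095 = $72,877 (under)
March 2019–June 2019: $12,815 + $7,453 + $18,095 + $64,033 = $102,396 (under)
April 2019–July 2019: $7,453 + $18,095 + $64,033 + $18,178 = $107,759 (under)
May 2019–August 2019: $18,095 + $64,033 + $18,178 + $35,075 = $135,381 (under)
June 2019–September 2019: $64,033 + $18,178 + $35,075 + $38,584 = $155,870 (under)
July 2019–October 2019: $18,178 + $35,075 + $38,584 + $24,480 = $116,317 (under)
August 2019–November 2019: $35,075 + $38,584 + $24,480 + $1,521 = $99,660 (under)
0 windows exceed the threshold.

0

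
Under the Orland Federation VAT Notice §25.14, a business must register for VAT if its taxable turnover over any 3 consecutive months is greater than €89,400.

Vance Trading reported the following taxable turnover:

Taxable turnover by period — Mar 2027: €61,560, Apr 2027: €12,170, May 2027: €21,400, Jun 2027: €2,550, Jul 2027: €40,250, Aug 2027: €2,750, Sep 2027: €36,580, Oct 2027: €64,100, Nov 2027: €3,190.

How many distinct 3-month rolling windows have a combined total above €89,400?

Mar 2027–May 2027: €61,560 + €12,170 + €21,400 = €95,130 (over)
Apr 2027–Jun 2027: €12,170 + €21,400 + €2,550 = €36,120 (under)
May 2027–Jul 2027: €21,400 + €2,550 + €40,250 = €64,200 (under)
Jun 2027–Aug 2027: €2,550 + €40,250 + €2,750 = €45,550 (under)
Jul 2027–Sep 2027: €40,250 + €2,750 + €36,580 = €79,580 (under)
Aug 2027–Oct 2027: €2,750 + €36,580 + €64,100 = €103,430 (over)
Sep 2027–Nov 2027: €36,580 + €64,100 + €3,190 = €103,870 (over)
3 windows exceed the threshold.

3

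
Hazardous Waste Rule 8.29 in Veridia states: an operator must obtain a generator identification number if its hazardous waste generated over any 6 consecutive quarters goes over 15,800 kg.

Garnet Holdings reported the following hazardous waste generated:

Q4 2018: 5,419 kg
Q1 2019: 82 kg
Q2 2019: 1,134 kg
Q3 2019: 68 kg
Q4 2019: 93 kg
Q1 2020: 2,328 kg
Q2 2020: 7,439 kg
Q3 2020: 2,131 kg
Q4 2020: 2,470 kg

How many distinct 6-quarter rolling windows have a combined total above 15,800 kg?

0

Q4 2018–Q1 2020: 5,419 kg + 82 kg + 1,134 kg + 68 kg + 93 kg + 2,328 kg = 9,124 kg (under)
Q1 2019–Q2 2020: 82 kg + 1,134 kg + 68 kg + 93 kg + 2,328 kg + 7,439 kg = 11,144 kg (under)
Q2 2019–Q3 2020: 1,134 kg + 68 kg + 93 kg + 2,328 kg + 7,439 kg + 2,131 kg = 13,193 kg (under)
Q3 2019–Q4 2020: 68 kg + 93 kg + 2,328 kg + 7,439 kg + 2,131 kg + 2,470 kg = 14,529 kg (under)
0 windows exceed the threshold.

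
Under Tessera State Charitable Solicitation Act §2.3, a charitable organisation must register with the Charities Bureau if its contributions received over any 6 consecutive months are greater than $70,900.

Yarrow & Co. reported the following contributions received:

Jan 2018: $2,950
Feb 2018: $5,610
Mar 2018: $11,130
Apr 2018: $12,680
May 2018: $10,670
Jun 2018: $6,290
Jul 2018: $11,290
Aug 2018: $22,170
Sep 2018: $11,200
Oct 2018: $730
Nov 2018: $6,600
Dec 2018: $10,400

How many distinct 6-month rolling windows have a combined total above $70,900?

2

Jan 2018–Jun 2018: $2,950 + $5,610 + $11,130 + $12,680 + $10,670 + $6,290 = $49,330 (under)
Feb 2018–Jul 2018: $5,610 + $11,130 + $12,680 + $10,670 + $6,290 + $11,290 = $57,670 (under)
Mar 2018–Aug 2018: $11,130 + $12,680 + $10,670 + $6,290 + $11,290 + $22,170 = $74,230 (over)
Apr 2018–Sep 2018: $12,680 + $10,670 + $6,290 + $11,290 + $22,170 + $11,200 = $74,300 (over)
May 2018–Oct 2018: $10,670 + $6,290 + $11,290 + $22,170 + $11,200 + $730 = $62,350 (under)
Jun 2018–Nov 2018: $6,290 + $11,290 + $22,170 + $11,200 + $730 + $6,600 = $58,280 (under)
Jul 2018–Dec 2018: $11,290 + $22,170 + $11,200 + $730 + $6,600 + $10,400 = $62,390 (under)
2 windows exceed the threshold.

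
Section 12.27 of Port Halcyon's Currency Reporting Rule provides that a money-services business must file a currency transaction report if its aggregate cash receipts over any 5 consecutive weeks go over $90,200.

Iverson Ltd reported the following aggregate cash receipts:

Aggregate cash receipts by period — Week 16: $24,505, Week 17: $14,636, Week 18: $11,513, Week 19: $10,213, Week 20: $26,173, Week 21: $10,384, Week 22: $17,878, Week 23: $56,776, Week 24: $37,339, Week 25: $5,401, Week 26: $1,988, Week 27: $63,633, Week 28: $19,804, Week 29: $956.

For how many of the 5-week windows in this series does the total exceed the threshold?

7

Week 16–Week 20: $24,505 + $14,636 + $11,513 + $10,213 + $26,173 = $87,040 (under)
Week 17–Week 21: $14,636 + $11,513 + $10,213 + $26,173 + $10,384 = $72,919 (under)
Week 18–Week 22: $11,513 + $10,213 + $26,173 + $10,384 + $17,878 = $76,161 (under)
Week 19–Week 23: $10,213 + $26,173 + $10,384 + $17,878 + $56,776 = $121,424 (over)
Week 20–Week 24: $26,173 + $10,384 + $17,878 + $56,776 + $37,339 = $148,550 (over)
Week 21–Week 25: $10,384 + $17,878 + $56,776 + $37,339 + $5,401 = $127,778 (over)
Week 22–Week 26: $17,878 + $56,776 + $37,339 + $5,401 + $1,988 = $119,382 (over)
Week 23–Week 27: $56,776 + $37,339 + $5,401 + $1,988 + $63,633 = $165,137 (over)
Week 24–Week 28: $37,339 + $5,401 + $1,988 + $63,633 + $19,804 = $128,165 (over)
Week 25–Week 29: $5,401 + $1,988 + $63,633 + $19,804 + $956 = $91,782 (over)
7 windows exceed the threshold.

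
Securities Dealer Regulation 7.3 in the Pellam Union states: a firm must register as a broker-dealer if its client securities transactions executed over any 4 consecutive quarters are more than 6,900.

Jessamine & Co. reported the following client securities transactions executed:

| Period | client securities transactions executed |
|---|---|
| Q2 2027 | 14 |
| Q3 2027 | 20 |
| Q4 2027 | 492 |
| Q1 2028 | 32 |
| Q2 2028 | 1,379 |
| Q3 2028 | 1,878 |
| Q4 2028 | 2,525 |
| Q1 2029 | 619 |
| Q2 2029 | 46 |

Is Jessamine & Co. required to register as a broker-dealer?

Q2 2027–Q1 2028: 14 + 20 + 492 + 32 = 558 (under)
Q3 2027–Q2 2028: 20 + 492 + 32 + 1,379 = 1,923 (under)
Q4 2027–Q3 2028: 492 + 32 + 1,379 + 1,878 = 3,781 (under)
Q1 2028–Q4 2028: 32 + 1,379 + 1,878 + 2,525 = 5,814 (under)
Q2 2028–Q1 2029: 1,379 + 1,878 + 2,525 + 619 = 6,401 (under)
Q3 2028–Q2 2029: 1,878 + 2,525 + 619 + 46 = 5,068 (under)
No window exceeds 6,900.

No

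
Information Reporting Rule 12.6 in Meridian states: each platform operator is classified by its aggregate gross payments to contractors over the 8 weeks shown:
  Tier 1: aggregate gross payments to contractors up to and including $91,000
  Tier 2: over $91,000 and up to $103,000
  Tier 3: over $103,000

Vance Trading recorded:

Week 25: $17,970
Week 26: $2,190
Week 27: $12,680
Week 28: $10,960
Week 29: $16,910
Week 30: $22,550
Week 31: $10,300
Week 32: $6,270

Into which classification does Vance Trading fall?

Aggregate gross payments to contractors: $17,970 + $2,190 + $12,680 + $10,960 + $16,910 + $22,550 + $10,300 + $6,270 = $99,830.
$91,000 < $99,830 ≤ $103,000, so Tier 2 applies.

Tier 2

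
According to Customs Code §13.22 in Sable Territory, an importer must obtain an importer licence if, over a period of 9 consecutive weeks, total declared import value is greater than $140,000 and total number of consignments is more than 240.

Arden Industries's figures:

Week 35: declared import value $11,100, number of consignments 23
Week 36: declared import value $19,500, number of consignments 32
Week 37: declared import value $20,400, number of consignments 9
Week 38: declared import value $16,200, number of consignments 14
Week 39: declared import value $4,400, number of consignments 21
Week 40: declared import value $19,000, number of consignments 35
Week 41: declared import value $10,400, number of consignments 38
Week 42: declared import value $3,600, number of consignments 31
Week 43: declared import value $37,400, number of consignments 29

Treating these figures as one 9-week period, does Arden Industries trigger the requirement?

Total declared import value: $11,100 + $19,500 + $20,400 + $16,200 + $4,400 + $19,000 + $10,400 + $3,600 + $37,400 = $142,000 (> $140,000).
Total number of consignments: 23 + 32 + 9 + 14 + 21 + 35 + 38 + 31 + 29 = 232 (≤ 240).
The test is 'and': the rule requires both, and at least one is not exceeded.

No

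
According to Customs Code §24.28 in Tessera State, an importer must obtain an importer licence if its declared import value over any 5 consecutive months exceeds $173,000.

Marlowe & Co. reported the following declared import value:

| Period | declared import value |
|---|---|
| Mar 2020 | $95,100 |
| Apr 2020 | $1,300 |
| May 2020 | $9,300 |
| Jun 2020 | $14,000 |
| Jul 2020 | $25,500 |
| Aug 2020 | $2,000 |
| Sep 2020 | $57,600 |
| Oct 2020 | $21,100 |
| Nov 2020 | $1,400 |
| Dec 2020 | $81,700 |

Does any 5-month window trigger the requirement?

Mar 2020–Jul 2020: $95,100 + $1,300 + $9,300 + $14,000 + $25,500 = $145,200 (under)
Apr 2020–Aug 2020: $1,300 + $9,300 + $14,000 + $25,500 + $2,000 = $52,100 (under)
May 2020–Sep 2020: $9,300 + $14,000 + $25,500 + $2,000 + $57,600 = $108,400 (under)
Jun 2020–Oct 2020: $14,000 + $25,500 + $2,000 + $57,600 + $21,100 = $120,200 (under)
Jul 2020–Nov 2020: $25,500 + $2,000 + $57,600 + $21,100 + $1,400 = $107,600 (under)
Aug 2020–Dec 2020: $2,000 + $57,600 + $21,100 + $1,400 + $81,700 = $163,800 (under)
No window exceeds $173,000.

No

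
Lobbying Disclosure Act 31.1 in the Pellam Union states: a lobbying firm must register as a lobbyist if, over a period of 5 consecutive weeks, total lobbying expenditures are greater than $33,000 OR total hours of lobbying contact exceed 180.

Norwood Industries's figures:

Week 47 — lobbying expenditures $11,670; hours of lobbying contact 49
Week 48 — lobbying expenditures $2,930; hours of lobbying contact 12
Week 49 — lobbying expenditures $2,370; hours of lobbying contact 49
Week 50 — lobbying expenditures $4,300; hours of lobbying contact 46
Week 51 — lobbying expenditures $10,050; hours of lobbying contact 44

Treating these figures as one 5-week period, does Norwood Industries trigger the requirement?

Yes

Total lobbying expenditures: $11,670 + $2,930 + $2,370 + $4,300 + $10,050 = $31,320 (≤ $33,000).
Total hours of lobbying contact: 49 + 12 + 49 + 46 + 44 = 200 (> 180).
The test is 'or': at least one threshold is exceeded.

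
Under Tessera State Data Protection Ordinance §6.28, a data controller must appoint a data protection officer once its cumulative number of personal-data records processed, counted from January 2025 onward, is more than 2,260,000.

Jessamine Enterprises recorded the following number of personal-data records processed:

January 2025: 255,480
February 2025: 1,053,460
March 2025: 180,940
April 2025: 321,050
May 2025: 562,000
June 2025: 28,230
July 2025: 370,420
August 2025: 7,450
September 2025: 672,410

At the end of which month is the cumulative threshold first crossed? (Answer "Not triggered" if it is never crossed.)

May 2025

Through January 2025: 255,480
Through February 2025: 1,308,940
Through March 2025: 1,489,880
Through April 2025: 1,810,930
Through May 2025: 2,372,930 ← exceeds threshold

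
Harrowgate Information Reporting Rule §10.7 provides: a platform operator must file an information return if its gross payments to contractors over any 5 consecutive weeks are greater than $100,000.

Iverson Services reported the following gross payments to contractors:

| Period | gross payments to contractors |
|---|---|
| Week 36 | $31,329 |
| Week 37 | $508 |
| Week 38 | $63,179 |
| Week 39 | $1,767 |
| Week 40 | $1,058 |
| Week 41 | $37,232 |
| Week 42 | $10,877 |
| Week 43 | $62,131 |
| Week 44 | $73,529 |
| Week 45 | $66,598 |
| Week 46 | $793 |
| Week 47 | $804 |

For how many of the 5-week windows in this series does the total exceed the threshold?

Week 36–Week 40: $31,329 + $508 + $63,179 + $1,767 + $1,058 = $97,841 (under)
Week 37–Week 41: $508 + $63,179 + $1,767 + $1,058 + $37,232 = $103,744 (over)
Week 38–Week 42: $63,179 + $1,767 + $1,058 + $37,232 + $10,877 = $114,113 (over)
Week 39–Week 43: $1,767 + $1,058 + $37,232 + $10,877 + $62,131 = $113,065 (over)
Week 40–Week 44: $1,058 + $37,232 + $10,877 + $62,131 + $73,529 = $184,827 (over)
Week 41–Week 45: $37,232 + $10,877 + $62,131 + $73,529 + $66,598 = $250,367 (over)
Week 42–Week 46: $10,877 + $62,131 + $73,529 + $66,598 + $793 = $213,928 (over)
Week 43–Week 47: $62,131 + $73,529 + $66,598 + $793 + $804 = $203,855 (over)
7 windows exceed the threshold.

7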